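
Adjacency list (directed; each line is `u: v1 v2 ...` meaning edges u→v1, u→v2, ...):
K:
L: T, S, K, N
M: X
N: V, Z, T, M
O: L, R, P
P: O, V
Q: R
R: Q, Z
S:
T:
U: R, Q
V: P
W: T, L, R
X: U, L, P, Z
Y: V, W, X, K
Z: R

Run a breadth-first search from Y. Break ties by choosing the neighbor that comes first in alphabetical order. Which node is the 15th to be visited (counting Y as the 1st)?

Visit Y; enqueue K, V, W, X → queue [K, V, W, X]
Visit K → queue [V, W, X]
Visit V; enqueue P → queue [W, X, P]
Visit W; enqueue L, R, T → queue [X, P, L, R, T]
Visit X; enqueue U, Z → queue [P, L, R, T, U, Z]
Visit P; enqueue O → queue [L, R, T, U, Z, O]
Visit L; enqueue N, S → queue [R, T, U, Z, O, N, S]
Visit R; enqueue Q → queue [T, U, Z, O, N, S, Q]
Visit T → queue [U, Z, O, N, S, Q]
Visit U → queue [Z, O, N, S, Q]
Visit Z → queue [O, N, S, Q]
Visit O → queue [N, S, Q]
Visit N; enqueue M → queue [S, Q, M]
Visit S → queue [Q, M]
Visit Q → queue [M]
Visit M → queue []

Visit order: Y, K, V, W, X, P, L, R, T, U, Z, O, N, S, Q, M

Q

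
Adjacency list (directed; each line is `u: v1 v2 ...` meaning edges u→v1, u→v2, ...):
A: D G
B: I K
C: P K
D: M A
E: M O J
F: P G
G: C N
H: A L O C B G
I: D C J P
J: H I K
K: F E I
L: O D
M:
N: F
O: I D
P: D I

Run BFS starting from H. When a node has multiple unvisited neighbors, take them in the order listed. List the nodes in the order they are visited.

Visit H; enqueue A, L, O, C, B, G → queue [A, L, O, C, B, G]
Visit A; enqueue D → queue [L, O, C, B, G, D]
Visit L → queue [O, C, B, G, D]
Visit O; enqueue I → queue [C, B, G, D, I]
Visit C; enqueue P, K → queue [B, G, D, I, P, K]
Visit B → queue [G, D, I, P, K]
Visit G; enqueue N → queue [D, I, P, K, N]
Visit D; enqueue M → queue [I, P, K, N, M]
Visit I; enqueue J → queue [P, K, N, M, J]
Visit P → queue [K, N, M, J]
Visit K; enqueue F, E → queue [N, M, J, F, E]
Visit N → queue [M, J, F, E]
Visit M → queue [J, F, E]
Visit J → queue [F, E]
Visit F → queue [E]
Visit E → queue []

H A L O C B G D I P K N M J F E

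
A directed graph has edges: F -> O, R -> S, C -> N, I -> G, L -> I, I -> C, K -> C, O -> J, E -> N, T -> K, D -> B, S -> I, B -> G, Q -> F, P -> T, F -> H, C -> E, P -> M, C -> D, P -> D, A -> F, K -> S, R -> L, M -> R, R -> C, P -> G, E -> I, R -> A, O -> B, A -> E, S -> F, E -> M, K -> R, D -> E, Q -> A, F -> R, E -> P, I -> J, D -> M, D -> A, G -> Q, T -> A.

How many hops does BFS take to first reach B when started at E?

3

Level 0: E
Level 1: I, M, N, P
Level 2: C, D, G, J, R, T
Level 3: A, B, K, L, Q, S
Level 4: F
Level 5: H, O
B first appears at level 3.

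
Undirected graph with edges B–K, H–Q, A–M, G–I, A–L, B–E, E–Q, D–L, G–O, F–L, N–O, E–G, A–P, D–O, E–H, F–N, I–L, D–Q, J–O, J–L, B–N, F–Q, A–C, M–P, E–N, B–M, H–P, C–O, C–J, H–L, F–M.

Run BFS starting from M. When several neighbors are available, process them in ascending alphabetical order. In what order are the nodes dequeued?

M, A, B, F, P, C, L, E, K, N, Q, H, J, O, D, I, G

Visit M; enqueue A, B, F, P → queue [A, B, F, P]
Visit A; enqueue C, L → queue [B, F, P, C, L]
Visit B; enqueue E, K, N → queue [F, P, C, L, E, K, N]
Visit F; enqueue Q → queue [P, C, L, E, K, N, Q]
Visit P; enqueue H → queue [C, L, E, K, N, Q, H]
Visit C; enqueue J, O → queue [L, E, K, N, Q, H, J, O]
Visit L; enqueue D, I → queue [E, K, N, Q, H, J, O, D, I]
Visit E; enqueue G → queue [K, N, Q, H, J, O, D, I, G]
Visit K → queue [N, Q, H, J, O, D, I, G]
Visit N → queue [Q, H, J, O, D, I, G]
Visit Q → queue [H, J, O, D, I, G]
Visit H → queue [J, O, D, I, G]
Visit J → queue [O, D, I, G]
Visit O → queue [D, I, G]
Visit D → queue [I, G]
Visit I → queue [G]
Visit G → queue []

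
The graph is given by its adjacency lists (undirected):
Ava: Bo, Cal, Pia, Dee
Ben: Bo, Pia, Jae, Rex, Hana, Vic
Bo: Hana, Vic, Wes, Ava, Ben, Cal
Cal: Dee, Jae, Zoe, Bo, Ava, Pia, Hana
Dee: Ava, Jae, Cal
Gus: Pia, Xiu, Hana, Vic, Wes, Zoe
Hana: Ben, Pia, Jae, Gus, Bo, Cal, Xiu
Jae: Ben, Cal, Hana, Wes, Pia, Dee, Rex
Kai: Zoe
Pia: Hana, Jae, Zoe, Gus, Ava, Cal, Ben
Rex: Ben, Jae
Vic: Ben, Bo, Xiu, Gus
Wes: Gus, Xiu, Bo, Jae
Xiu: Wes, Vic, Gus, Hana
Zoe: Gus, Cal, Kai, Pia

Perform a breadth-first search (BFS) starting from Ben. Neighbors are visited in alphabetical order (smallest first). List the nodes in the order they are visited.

Ben -> Bo -> Hana -> Jae -> Pia -> Rex -> Vic -> Ava -> Cal -> Wes -> Gus -> Xiu -> Dee -> Zoe -> Kai

Visit Ben; enqueue Bo, Hana, Jae, Pia, Rex, Vic → queue [Bo, Hana, Jae, Pia, Rex, Vic]
Visit Bo; enqueue Ava, Cal, Wes → queue [Hana, Jae, Pia, Rex, Vic, Ava, Cal, Wes]
Visit Hana; enqueue Gus, Xiu → queue [Jae, Pia, Rex, Vic, Ava, Cal, Wes, Gus, Xiu]
Visit Jae; enqueue Dee → queue [Pia, Rex, Vic, Ava, Cal, Wes, Gus, Xiu, Dee]
Visit Pia; enqueue Zoe → queue [Rex, Vic, Ava, Cal, Wes, Gus, Xiu, Dee, Zoe]
Visit Rex → queue [Vic, Ava, Cal, Wes, Gus, Xiu, Dee, Zoe]
Visit Vic → queue [Ava, Cal, Wes, Gus, Xiu, Dee, Zoe]
Visit Ava → queue [Cal, Wes, Gus, Xiu, Dee, Zoe]
Visit Cal → queue [Wes, Gus, Xiu, Dee, Zoe]
Visit Wes → queue [Gus, Xiu, Dee, Zoe]
Visit Gus → queue [Xiu, Dee, Zoe]
Visit Xiu → queue [Dee, Zoe]
Visit Dee → queue [Zoe]
Visit Zoe; enqueue Kai → queue [Kai]
Visit Kai → queue []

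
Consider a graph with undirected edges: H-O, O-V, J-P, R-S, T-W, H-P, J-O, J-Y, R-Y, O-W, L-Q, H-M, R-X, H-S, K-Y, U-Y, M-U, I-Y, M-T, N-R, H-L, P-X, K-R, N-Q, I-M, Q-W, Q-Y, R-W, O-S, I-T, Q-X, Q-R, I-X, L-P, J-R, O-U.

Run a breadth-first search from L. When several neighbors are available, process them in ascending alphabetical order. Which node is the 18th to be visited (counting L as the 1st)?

K

Visit L; enqueue H, P, Q → queue [H, P, Q]
Visit H; enqueue M, O, S → queue [P, Q, M, O, S]
Visit P; enqueue J, X → queue [Q, M, O, S, J, X]
Visit Q; enqueue N, R, W, Y → queue [M, O, S, J, X, N, R, W, Y]
Visit M; enqueue I, T, U → queue [O, S, J, X, N, R, W, Y, I, T, U]
Visit O; enqueue V → queue [S, J, X, N, R, W, Y, I, T, U, V]
Visit S → queue [J, X, N, R, W, Y, I, T, U, V]
Visit J → queue [X, N, R, W, Y, I, T, U, V]
Visit X → queue [N, R, W, Y, I, T, U, V]
Visit N → queue [R, W, Y, I, T, U, V]
Visit R; enqueue K → queue [W, Y, I, T, U, V, K]
Visit W → queue [Y, I, T, U, V, K]
Visit Y → queue [I, T, U, V, K]
Visit I → queue [T, U, V, K]
Visit T → queue [U, V, K]
Visit U → queue [V, K]
Visit V → queue [K]
Visit K → queue []

Visit order: L, H, P, Q, M, O, S, J, X, N, R, W, Y, I, T, U, V, K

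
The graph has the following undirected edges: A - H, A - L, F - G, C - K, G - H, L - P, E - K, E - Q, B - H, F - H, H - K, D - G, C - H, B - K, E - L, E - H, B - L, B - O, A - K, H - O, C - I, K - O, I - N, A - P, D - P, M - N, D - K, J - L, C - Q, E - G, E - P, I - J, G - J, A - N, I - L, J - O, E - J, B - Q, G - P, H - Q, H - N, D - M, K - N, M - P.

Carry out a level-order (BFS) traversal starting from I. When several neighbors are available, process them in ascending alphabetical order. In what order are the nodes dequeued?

I -> C -> J -> L -> N -> H -> K -> Q -> E -> G -> O -> A -> B -> P -> M -> F -> D

Visit I; enqueue C, J, L, N → queue [C, J, L, N]
Visit C; enqueue H, K, Q → queue [J, L, N, H, K, Q]
Visit J; enqueue E, G, O → queue [L, N, H, K, Q, E, G, O]
Visit L; enqueue A, B, P → queue [N, H, K, Q, E, G, O, A, B, P]
Visit N; enqueue M → queue [H, K, Q, E, G, O, A, B, P, M]
Visit H; enqueue F → queue [K, Q, E, G, O, A, B, P, M, F]
Visit K; enqueue D → queue [Q, E, G, O, A, B, P, M, F, D]
Visit Q → queue [E, G, O, A, B, P, M, F, D]
Visit E → queue [G, O, A, B, P, M, F, D]
Visit G → queue [O, A, B, P, M, F, D]
Visit O → queue [A, B, P, M, F, D]
Visit A → queue [B, P, M, F, D]
Visit B → queue [P, M, F, D]
Visit P → queue [M, F, D]
Visit M → queue [F, D]
Visit F → queue [D]
Visit D → queue []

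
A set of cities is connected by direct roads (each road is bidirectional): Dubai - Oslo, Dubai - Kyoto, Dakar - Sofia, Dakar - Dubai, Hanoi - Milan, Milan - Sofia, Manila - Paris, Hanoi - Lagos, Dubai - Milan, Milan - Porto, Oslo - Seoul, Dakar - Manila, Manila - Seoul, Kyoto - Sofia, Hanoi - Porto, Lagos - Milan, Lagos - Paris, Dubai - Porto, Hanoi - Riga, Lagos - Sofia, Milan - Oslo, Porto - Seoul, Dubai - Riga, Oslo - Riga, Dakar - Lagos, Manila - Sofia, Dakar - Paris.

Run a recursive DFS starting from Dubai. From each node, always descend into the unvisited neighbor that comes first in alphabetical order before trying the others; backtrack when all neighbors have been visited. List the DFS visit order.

Visit Dubai
Dubai → Dakar
Dakar → Lagos
Lagos → Hanoi
Hanoi → Milan
Milan → Oslo
Oslo → Riga
Oslo → Seoul
Seoul → Manila
Manila → Paris
Manila → Sofia
Sofia → Kyoto
Seoul → Porto

Dubai -> Dakar -> Lagos -> Hanoi -> Milan -> Oslo -> Riga -> Seoul -> Manila -> Paris -> Sofia -> Kyoto -> Porto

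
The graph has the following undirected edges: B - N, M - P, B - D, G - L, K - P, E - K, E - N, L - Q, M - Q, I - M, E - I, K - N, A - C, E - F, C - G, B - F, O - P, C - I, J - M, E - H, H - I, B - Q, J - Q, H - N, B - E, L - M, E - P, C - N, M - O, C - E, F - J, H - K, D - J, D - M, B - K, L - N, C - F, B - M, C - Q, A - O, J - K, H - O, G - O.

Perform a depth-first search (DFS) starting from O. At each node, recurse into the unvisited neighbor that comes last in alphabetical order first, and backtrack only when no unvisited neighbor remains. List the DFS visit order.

Visit O
O → P
P → M
M → Q
Q → L
L → N
N → K
K → J
J → F
F → E
E → I
I → H
I → C
C → G
C → A
E → B
B → D

O, P, M, Q, L, N, K, J, F, E, I, H, C, G, A, B, D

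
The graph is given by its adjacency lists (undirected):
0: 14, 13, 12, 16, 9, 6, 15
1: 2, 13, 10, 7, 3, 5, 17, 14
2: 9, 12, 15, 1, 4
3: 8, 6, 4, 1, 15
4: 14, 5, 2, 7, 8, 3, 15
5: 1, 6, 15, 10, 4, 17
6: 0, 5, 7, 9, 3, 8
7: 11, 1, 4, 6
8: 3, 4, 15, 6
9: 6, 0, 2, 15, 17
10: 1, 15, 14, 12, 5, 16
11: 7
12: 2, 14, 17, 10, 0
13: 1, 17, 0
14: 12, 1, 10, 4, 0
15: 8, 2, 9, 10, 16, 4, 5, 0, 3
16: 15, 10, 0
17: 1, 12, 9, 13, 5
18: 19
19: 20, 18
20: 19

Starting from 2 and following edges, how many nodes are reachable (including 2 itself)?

BFS from 2 visits: 2, 15, 12, 9, 4, 1, 16, 10, 8, 5, 3, 0, 17, 14, 6, 7, 13, 11
Reachable nodes: 18 of 21 total.

18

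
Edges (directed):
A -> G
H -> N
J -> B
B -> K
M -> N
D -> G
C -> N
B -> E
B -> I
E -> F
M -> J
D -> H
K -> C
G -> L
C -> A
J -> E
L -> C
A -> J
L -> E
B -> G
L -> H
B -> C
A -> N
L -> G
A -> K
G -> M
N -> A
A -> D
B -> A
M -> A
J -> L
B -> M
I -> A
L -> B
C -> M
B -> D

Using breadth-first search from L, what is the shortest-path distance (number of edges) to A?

Level 0: L
Level 1: B, C, E, G, H
Level 2: A, D, F, I, K, M, N
Level 3: J
A first appears at level 2.

2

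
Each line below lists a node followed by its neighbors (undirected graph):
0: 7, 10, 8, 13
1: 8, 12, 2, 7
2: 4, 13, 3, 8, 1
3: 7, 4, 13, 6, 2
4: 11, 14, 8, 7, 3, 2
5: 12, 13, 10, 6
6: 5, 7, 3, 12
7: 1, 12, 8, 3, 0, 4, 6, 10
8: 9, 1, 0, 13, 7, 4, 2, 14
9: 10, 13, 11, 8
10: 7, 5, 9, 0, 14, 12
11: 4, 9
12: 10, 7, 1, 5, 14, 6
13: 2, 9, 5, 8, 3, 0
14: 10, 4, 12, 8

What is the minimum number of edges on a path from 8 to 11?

Level 0: 8
Level 1: 0, 1, 2, 4, 7, 9, 13, 14
Level 2: 3, 5, 6, 10, 11, 12
11 first appears at level 2.

2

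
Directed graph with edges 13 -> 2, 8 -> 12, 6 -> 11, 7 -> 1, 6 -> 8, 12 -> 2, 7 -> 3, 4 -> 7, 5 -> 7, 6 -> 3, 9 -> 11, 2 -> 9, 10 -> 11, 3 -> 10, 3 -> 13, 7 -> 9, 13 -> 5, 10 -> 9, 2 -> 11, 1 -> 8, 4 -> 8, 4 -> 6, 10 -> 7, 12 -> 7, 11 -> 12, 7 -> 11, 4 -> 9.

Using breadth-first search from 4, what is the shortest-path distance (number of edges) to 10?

3

Level 0: 4
Level 1: 6, 7, 8, 9
Level 2: 1, 3, 11, 12
Level 3: 2, 10, 13
Level 4: 5
10 first appears at level 3.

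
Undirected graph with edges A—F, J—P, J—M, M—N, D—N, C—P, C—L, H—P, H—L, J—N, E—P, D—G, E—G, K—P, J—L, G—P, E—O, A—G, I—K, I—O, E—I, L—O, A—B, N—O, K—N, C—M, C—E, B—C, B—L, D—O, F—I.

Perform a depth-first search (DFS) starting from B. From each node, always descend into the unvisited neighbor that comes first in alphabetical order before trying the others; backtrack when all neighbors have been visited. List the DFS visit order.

B A F I E C L H P G D N J M K O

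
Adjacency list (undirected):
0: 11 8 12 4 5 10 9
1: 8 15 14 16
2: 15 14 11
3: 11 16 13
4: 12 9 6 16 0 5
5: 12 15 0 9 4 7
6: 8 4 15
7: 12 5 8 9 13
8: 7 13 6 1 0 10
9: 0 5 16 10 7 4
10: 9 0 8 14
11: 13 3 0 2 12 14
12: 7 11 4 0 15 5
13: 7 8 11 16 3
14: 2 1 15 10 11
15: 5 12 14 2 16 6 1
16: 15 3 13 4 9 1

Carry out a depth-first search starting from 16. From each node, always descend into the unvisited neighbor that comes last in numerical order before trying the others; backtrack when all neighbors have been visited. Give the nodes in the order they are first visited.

Visit 16
16 → 15
15 → 14
14 → 11
11 → 13
13 → 8
8 → 10
10 → 9
9 → 7
7 → 12
12 → 5
5 → 4
4 → 6
4 → 0
8 → 1
13 → 3
11 → 2

16, 15, 14, 11, 13, 8, 10, 9, 7, 12, 5, 4, 6, 0, 1, 3, 2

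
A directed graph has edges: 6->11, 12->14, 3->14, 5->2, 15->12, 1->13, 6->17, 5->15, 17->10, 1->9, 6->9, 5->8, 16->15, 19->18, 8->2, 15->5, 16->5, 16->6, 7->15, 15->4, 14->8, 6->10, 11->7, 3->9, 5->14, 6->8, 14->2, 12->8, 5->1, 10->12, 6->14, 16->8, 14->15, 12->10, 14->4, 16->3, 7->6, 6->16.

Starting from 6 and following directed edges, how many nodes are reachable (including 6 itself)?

17

BFS from 6 visits: 6, 8, 9, 10, 11, 14, 16, 17, 2, 12, 7, 4, 15, 3, 5, 1, 13
Reachable nodes: 17 of 19 total.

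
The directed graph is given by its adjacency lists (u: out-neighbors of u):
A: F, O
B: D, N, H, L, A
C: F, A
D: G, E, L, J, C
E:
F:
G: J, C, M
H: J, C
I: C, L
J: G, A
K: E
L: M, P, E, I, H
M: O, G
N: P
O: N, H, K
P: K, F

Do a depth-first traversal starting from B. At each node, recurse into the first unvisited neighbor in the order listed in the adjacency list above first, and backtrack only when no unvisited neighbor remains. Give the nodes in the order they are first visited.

B, D, G, J, A, F, O, N, P, K, E, H, C, M, L, I

Visit B
B → D
D → G
G → J
J → A
A → F
A → O
O → N
N → P
P → K
K → E
O → H
H → C
G → M
D → L
L → I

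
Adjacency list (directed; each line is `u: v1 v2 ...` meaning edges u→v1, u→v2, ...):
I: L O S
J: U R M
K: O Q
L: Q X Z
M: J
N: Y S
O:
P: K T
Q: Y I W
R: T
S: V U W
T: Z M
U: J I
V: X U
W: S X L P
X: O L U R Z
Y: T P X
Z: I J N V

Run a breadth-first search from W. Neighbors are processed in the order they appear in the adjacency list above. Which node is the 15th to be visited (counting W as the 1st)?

I

Visit W; enqueue S, X, L, P → queue [S, X, L, P]
Visit S; enqueue V, U → queue [X, L, P, V, U]
Visit X; enqueue O, R, Z → queue [L, P, V, U, O, R, Z]
Visit L; enqueue Q → queue [P, V, U, O, R, Z, Q]
Visit P; enqueue K, T → queue [V, U, O, R, Z, Q, K, T]
Visit V → queue [U, O, R, Z, Q, K, T]
Visit U; enqueue J, I → queue [O, R, Z, Q, K, T, J, I]
Visit O → queue [R, Z, Q, K, T, J, I]
Visit R → queue [Z, Q, K, T, J, I]
Visit Z; enqueue N → queue [Q, K, T, J, I, N]
Visit Q; enqueue Y → queue [K, T, J, I, N, Y]
Visit K → queue [T, J, I, N, Y]
Visit T; enqueue M → queue [J, I, N, Y, M]
Visit J → queue [I, N, Y, M]
Visit I → queue [N, Y, M]
Visit N → queue [Y, M]
Visit Y → queue [M]
Visit M → queue []

Visit order: W, S, X, L, P, V, U, O, R, Z, Q, K, T, J, I, N, Y, M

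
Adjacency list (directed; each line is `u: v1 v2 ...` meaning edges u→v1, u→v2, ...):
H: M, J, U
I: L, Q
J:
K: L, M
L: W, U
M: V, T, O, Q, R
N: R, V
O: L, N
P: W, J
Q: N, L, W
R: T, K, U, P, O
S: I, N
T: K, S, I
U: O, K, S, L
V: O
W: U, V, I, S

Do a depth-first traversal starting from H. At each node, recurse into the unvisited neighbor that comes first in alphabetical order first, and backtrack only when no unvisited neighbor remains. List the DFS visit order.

H J M O L U K S I Q N R P W V T

Visit H
H → J
H → M
M → O
O → L
L → U
U → K
U → S
S → I
I → Q
Q → N
N → R
R → P
P → W
W → V
R → T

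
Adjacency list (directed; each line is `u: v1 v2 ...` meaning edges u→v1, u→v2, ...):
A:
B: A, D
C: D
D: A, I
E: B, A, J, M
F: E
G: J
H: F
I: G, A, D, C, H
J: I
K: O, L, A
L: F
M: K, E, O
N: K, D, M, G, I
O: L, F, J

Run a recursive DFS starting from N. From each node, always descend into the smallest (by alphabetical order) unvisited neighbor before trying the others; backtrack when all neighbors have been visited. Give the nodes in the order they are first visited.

N D A I C G J H F E B M K L O

Visit N
N → D
D → A
D → I
I → C
I → G
G → J
I → H
H → F
F → E
E → B
E → M
M → K
K → L
K → O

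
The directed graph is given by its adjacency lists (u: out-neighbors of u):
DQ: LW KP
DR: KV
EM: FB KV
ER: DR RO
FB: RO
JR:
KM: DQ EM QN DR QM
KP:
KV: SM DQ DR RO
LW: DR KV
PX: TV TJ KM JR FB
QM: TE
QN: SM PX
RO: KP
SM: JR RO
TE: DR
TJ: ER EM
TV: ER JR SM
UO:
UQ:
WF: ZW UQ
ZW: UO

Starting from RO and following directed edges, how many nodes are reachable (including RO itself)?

BFS from RO visits: RO, KP
Reachable nodes: 2 of 22 total.

2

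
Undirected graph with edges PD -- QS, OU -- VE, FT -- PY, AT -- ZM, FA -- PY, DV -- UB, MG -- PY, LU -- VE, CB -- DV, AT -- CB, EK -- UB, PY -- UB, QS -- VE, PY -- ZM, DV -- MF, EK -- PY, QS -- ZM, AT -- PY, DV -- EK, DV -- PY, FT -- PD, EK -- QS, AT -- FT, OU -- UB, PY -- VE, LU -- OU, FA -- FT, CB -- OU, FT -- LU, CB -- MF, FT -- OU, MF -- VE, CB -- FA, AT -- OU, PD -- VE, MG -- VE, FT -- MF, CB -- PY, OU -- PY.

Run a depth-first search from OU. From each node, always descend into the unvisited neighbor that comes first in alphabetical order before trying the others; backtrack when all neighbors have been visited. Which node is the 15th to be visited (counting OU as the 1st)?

ZM

Visit OU
OU → AT
AT → CB
CB → DV
DV → EK
EK → PY
PY → FA
FA → FT
FT → LU
LU → VE
VE → MF
VE → MG
VE → PD
PD → QS
QS → ZM
PY → UB

Visit order: OU, AT, CB, DV, EK, PY, FA, FT, LU, VE, MF, MG, PD, QS, ZM, UB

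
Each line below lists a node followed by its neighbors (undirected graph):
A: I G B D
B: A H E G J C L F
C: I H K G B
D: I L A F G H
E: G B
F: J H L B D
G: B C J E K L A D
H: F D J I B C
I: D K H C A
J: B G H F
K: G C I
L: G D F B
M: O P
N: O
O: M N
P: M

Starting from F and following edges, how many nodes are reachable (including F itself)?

12

BFS from F visits: F, B, D, H, J, L, A, C, E, G, I, K
Reachable nodes: 12 of 16 total.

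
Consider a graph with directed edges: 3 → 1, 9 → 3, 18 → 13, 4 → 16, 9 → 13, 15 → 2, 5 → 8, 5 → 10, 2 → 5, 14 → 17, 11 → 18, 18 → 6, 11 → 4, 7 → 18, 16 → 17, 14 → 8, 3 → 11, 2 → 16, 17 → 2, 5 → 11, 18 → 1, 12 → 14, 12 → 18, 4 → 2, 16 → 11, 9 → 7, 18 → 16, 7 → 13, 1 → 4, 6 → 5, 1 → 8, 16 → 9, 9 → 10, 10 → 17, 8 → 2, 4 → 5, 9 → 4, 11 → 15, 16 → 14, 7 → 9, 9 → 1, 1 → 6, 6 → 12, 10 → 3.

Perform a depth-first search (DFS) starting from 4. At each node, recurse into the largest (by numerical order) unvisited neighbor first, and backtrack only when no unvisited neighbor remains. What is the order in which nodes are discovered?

4 -> 16 -> 17 -> 2 -> 5 -> 11 -> 18 -> 13 -> 6 -> 12 -> 14 -> 8 -> 1 -> 15 -> 10 -> 3 -> 9 -> 7

Visit 4
4 → 16
16 → 17
17 → 2
2 → 5
5 → 11
11 → 18
18 → 13
18 → 6
6 → 12
12 → 14
14 → 8
18 → 1
11 → 15
5 → 10
10 → 3
16 → 9
9 → 7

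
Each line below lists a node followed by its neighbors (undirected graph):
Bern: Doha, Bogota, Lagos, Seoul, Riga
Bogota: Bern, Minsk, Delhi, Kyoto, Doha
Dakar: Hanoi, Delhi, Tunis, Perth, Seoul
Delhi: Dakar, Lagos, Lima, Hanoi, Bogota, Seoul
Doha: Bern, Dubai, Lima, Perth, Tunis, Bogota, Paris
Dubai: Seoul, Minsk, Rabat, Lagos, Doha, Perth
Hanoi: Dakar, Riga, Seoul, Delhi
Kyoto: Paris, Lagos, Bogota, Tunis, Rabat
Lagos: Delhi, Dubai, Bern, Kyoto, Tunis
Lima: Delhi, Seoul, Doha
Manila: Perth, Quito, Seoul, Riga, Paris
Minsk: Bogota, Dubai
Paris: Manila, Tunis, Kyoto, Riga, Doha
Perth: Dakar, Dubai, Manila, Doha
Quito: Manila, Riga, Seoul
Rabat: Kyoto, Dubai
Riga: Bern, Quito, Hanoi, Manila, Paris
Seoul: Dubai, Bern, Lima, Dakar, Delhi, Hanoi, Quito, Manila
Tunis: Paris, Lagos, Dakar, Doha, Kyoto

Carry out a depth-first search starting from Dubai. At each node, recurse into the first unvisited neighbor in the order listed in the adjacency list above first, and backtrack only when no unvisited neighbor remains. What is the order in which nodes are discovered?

Visit Dubai
Dubai → Seoul
Seoul → Bern
Bern → Doha
Doha → Lima
Lima → Delhi
Delhi → Dakar
Dakar → Hanoi
Hanoi → Riga
Riga → Quito
Quito → Manila
Manila → Perth
Manila → Paris
Paris → Tunis
Tunis → Lagos
Lagos → Kyoto
Kyoto → Bogota
Bogota → Minsk
Kyoto → Rabat

Dubai -> Seoul -> Bern -> Doha -> Lima -> Delhi -> Dakar -> Hanoi -> Riga -> Quito -> Manila -> Perth -> Paris -> Tunis -> Lagos -> Kyoto -> Bogota -> Minsk -> Rabat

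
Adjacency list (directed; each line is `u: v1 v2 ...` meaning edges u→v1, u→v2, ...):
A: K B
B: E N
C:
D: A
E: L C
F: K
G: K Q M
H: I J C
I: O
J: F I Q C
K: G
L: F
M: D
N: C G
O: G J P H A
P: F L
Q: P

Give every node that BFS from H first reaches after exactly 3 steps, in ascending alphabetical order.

A, G, K, P

Level 0: H
Level 1: C, I, J
Level 2: F, O, Q
Level 3: A, G, K, P
Level 4: B, L, M
Level 5: D, E, N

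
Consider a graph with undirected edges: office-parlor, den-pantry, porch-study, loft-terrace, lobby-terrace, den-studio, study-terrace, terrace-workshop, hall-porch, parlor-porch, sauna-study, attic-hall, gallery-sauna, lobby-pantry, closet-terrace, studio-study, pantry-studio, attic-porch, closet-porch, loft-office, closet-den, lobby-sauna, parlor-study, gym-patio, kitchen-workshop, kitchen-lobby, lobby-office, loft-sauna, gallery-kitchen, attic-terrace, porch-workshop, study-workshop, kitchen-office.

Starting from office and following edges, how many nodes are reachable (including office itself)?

17

BFS from office visits: office, parlor, loft, lobby, kitchen, study, porch, terrace, sauna, pantry, workshop, gallery, studio, hall, closet, attic, den
Reachable nodes: 17 of 19 total.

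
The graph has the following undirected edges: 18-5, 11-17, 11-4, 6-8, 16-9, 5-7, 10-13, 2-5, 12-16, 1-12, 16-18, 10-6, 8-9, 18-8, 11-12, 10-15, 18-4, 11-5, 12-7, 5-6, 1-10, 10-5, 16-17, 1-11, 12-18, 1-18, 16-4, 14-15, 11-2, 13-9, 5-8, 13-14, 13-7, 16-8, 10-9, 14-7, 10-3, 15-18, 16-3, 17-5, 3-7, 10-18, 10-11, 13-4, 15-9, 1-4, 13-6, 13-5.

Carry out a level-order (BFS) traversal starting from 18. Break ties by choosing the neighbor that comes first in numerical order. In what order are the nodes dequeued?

Visit 18; enqueue 1, 4, 5, 8, 10, 12, 15, 16 → queue [1, 4, 5, 8, 10, 12, 15, 16]
Visit 1; enqueue 11 → queue [4, 5, 8, 10, 12, 15, 16, 11]
Visit 4; enqueue 13 → queue [5, 8, 10, 12, 15, 16, 11, 13]
Visit 5; enqueue 2, 6, 7, 17 → queue [8, 10, 12, 15, 16, 11, 13, 2, 6, 7, 17]
Visit 8; enqueue 9 → queue [10, 12, 15, 16, 11, 13, 2, 6, 7, 17, 9]
Visit 10; enqueue 3 → queue [12, 15, 16, 11, 13, 2, 6, 7, 17, 9, 3]
Visit 12 → queue [15, 16, 11, 13, 2, 6, 7, 17, 9, 3]
Visit 15; enqueue 14 → queue [16, 11, 13, 2, 6, 7, 17, 9, 3, 14]
Visit 16 → queue [11, 13, 2, 6, 7, 17, 9, 3, 14]
Visit 11 → queue [13, 2, 6, 7, 17, 9, 3, 14]
Visit 13 → queue [2, 6, 7, 17, 9, 3, 14]
Visit 2 → queue [6, 7, 17, 9, 3, 14]
Visit 6 → queue [7, 17, 9, 3, 14]
Visit 7 → queue [17, 9, 3, 14]
Visit 17 → queue [9, 3, 14]
Visit 9 → queue [3, 14]
Visit 3 → queue [14]
Visit 14 → queue []

18 -> 1 -> 4 -> 5 -> 8 -> 10 -> 12 -> 15 -> 16 -> 11 -> 13 -> 2 -> 6 -> 7 -> 17 -> 9 -> 3 -> 14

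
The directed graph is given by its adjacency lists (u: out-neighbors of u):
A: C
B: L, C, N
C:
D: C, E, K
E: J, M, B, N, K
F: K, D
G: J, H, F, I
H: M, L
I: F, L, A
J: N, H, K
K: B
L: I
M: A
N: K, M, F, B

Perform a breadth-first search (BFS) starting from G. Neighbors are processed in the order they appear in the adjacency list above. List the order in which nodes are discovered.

G → J → H → F → I → N → K → M → L → D → A → B → C → E

Visit G; enqueue J, H, F, I → queue [J, H, F, I]
Visit J; enqueue N, K → queue [H, F, I, N, K]
Visit H; enqueue M, L → queue [F, I, N, K, M, L]
Visit F; enqueue D → queue [I, N, K, M, L, D]
Visit I; enqueue A → queue [N, K, M, L, D, A]
Visit N; enqueue B → queue [K, M, L, D, A, B]
Visit K → queue [M, L, D, A, B]
Visit M → queue [L, D, A, B]
Visit L → queue [D, A, B]
Visit D; enqueue C, E → queue [A, B, C, E]
Visit A → queue [B, C, E]
Visit B → queue [C, E]
Visit C → queue [E]
Visit E → queue []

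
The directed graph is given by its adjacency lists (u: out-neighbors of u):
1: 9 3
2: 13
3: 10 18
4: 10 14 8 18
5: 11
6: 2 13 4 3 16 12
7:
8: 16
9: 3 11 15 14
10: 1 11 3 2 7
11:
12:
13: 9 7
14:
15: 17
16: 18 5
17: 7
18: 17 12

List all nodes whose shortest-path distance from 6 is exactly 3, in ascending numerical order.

Level 0: 6
Level 1: 2, 3, 4, 12, 13, 16
Level 2: 5, 7, 8, 9, 10, 14, 18
Level 3: 1, 11, 15, 17

1, 11, 15, 17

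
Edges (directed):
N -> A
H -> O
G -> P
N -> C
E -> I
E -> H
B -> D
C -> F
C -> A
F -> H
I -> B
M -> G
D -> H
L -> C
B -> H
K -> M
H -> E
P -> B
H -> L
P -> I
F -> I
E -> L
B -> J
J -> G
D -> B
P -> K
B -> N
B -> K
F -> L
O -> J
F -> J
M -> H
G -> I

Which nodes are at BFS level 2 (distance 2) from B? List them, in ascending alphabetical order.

Level 0: B
Level 1: D, H, J, K, N
Level 2: A, C, E, G, L, M, O
Level 3: F, I, P

A, C, E, G, L, M, O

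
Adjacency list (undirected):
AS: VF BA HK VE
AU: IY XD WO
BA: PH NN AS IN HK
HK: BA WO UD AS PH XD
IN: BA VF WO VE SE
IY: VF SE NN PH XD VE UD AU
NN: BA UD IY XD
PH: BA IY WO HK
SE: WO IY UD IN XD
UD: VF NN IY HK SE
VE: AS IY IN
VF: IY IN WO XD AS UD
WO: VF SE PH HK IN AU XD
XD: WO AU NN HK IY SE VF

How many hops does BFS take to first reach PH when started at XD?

2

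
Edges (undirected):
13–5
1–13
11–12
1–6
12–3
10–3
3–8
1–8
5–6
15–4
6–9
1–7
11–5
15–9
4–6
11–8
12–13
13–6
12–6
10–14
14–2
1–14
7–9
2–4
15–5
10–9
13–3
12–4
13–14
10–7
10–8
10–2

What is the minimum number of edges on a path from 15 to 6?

2

Level 0: 15
Level 1: 4, 5, 9
Level 2: 2, 6, 7, 10, 11, 12, 13
Level 3: 1, 3, 8, 14
6 first appears at level 2.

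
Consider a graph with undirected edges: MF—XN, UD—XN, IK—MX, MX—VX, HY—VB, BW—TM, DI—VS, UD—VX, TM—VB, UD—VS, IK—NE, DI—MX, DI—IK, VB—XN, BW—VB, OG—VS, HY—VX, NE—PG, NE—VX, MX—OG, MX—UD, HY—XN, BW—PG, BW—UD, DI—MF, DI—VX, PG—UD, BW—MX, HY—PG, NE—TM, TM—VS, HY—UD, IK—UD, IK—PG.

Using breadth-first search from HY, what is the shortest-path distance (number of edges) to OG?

Level 0: HY
Level 1: PG, UD, VB, VX, XN
Level 2: BW, DI, IK, MF, MX, NE, TM, VS
Level 3: OG
OG first appears at level 3.

3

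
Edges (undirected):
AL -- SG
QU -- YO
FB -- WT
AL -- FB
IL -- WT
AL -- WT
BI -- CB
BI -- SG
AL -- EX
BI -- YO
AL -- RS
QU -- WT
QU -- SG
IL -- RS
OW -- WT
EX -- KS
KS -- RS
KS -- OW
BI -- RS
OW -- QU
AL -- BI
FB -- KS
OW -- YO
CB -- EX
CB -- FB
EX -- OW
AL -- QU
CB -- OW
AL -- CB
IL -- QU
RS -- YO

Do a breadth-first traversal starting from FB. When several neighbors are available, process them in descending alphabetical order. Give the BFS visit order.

FB -> WT -> KS -> CB -> AL -> QU -> OW -> IL -> RS -> EX -> BI -> SG -> YO

Visit FB; enqueue WT, KS, CB, AL → queue [WT, KS, CB, AL]
Visit WT; enqueue QU, OW, IL → queue [KS, CB, AL, QU, OW, IL]
Visit KS; enqueue RS, EX → queue [CB, AL, QU, OW, IL, RS, EX]
Visit CB; enqueue BI → queue [AL, QU, OW, IL, RS, EX, BI]
Visit AL; enqueue SG → queue [QU, OW, IL, RS, EX, BI, SG]
Visit QU; enqueue YO → queue [OW, IL, RS, EX, BI, SG, YO]
Visit OW → queue [IL, RS, EX, BI, SG, YO]
Visit IL → queue [RS, EX, BI, SG, YO]
Visit RS → queue [EX, BI, SG, YO]
Visit EX → queue [BI, SG, YO]
Visit BI → queue [SG, YO]
Visit SG → queue [YO]
Visit YO → queue []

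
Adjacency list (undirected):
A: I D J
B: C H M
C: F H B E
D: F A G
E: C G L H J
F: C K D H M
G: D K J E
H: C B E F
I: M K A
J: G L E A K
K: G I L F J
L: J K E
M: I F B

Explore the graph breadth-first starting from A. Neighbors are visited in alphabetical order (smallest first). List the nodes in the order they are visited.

Visit A; enqueue D, I, J → queue [D, I, J]
Visit D; enqueue F, G → queue [I, J, F, G]
Visit I; enqueue K, M → queue [J, F, G, K, M]
Visit J; enqueue E, L → queue [F, G, K, M, E, L]
Visit F; enqueue C, H → queue [G, K, M, E, L, C, H]
Visit G → queue [K, M, E, L, C, H]
Visit K → queue [M, E, L, C, H]
Visit M; enqueue B → queue [E, L, C, H, B]
Visit E → queue [L, C, H, B]
Visit L → queue [C, H, B]
Visit C → queue [H, B]
Visit H → queue [B]
Visit B → queue []

A D I J F G K M E L C H B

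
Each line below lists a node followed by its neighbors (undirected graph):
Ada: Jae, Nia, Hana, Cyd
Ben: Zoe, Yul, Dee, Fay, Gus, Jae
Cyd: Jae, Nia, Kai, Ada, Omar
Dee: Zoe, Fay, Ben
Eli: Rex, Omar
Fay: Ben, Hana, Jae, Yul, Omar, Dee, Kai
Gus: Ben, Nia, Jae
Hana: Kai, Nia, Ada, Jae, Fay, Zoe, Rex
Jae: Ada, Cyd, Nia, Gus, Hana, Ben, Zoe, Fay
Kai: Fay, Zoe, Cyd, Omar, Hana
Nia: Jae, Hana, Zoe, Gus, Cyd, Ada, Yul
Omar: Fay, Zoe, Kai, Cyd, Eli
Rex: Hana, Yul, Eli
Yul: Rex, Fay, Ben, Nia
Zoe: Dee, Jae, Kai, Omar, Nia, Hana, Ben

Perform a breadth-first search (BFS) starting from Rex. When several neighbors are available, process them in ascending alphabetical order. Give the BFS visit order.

Visit Rex; enqueue Eli, Hana, Yul → queue [Eli, Hana, Yul]
Visit Eli; enqueue Omar → queue [Hana, Yul, Omar]
Visit Hana; enqueue Ada, Fay, Jae, Kai, Nia, Zoe → queue [Yul, Omar, Ada, Fay, Jae, Kai, Nia, Zoe]
Visit Yul; enqueue Ben → queue [Omar, Ada, Fay, Jae, Kai, Nia, Zoe, Ben]
Visit Omar; enqueue Cyd → queue [Ada, Fay, Jae, Kai, Nia, Zoe, Ben, Cyd]
Visit Ada → queue [Fay, Jae, Kai, Nia, Zoe, Ben, Cyd]
Visit Fay; enqueue Dee → queue [Jae, Kai, Nia, Zoe, Ben, Cyd, Dee]
Visit Jae; enqueue Gus → queue [Kai, Nia, Zoe, Ben, Cyd, Dee, Gus]
Visit Kai → queue [Nia, Zoe, Ben, Cyd, Dee, Gus]
Visit Nia → queue [Zoe, Ben, Cyd, Dee, Gus]
Visit Zoe → queue [Ben, Cyd, Dee, Gus]
Visit Ben → queue [Cyd, Dee, Gus]
Visit Cyd → queue [Dee, Gus]
Visit Dee → queue [Gus]
Visit Gus → queue []

Rex -> Eli -> Hana -> Yul -> Omar -> Ada -> Fay -> Jae -> Kai -> Nia -> Zoe -> Ben -> Cyd -> Dee -> Gus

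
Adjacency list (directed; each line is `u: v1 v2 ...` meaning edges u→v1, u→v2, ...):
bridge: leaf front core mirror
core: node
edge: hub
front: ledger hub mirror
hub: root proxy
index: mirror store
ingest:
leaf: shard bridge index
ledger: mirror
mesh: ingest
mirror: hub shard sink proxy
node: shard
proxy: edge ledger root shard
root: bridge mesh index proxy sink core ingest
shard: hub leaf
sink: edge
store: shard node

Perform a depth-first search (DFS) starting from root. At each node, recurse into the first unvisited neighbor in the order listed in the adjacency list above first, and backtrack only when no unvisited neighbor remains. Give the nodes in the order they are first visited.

Visit root
root → bridge
bridge → leaf
leaf → shard
shard → hub
hub → proxy
proxy → edge
proxy → ledger
ledger → mirror
mirror → sink
leaf → index
index → store
store → node
bridge → front
bridge → core
root → mesh
mesh → ingest

root -> bridge -> leaf -> shard -> hub -> proxy -> edge -> ledger -> mirror -> sink -> index -> store -> node -> front -> core -> mesh -> ingest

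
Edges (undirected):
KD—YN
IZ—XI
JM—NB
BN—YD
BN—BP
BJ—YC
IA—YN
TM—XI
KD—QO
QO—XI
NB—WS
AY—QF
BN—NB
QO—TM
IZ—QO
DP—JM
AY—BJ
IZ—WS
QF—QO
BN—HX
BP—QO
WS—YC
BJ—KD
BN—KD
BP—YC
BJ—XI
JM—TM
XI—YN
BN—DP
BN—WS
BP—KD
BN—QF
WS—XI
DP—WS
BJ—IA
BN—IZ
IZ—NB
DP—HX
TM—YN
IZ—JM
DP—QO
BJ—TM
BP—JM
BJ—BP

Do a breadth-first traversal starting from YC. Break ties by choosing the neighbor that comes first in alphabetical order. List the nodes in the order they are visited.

YC, BJ, BP, WS, AY, IA, KD, TM, XI, BN, JM, QO, DP, IZ, NB, QF, YN, HX, YD

Visit YC; enqueue BJ, BP, WS → queue [BJ, BP, WS]
Visit BJ; enqueue AY, IA, KD, TM, XI → queue [BP, WS, AY, IA, KD, TM, XI]
Visit BP; enqueue BN, JM, QO → queue [WS, AY, IA, KD, TM, XI, BN, JM, QO]
Visit WS; enqueue DP, IZ, NB → queue [AY, IA, KD, TM, XI, BN, JM, QO, DP, IZ, NB]
Visit AY; enqueue QF → queue [IA, KD, TM, XI, BN, JM, QO, DP, IZ, NB, QF]
Visit IA; enqueue YN → queue [KD, TM, XI, BN, JM, QO, DP, IZ, NB, QF, YN]
Visit KD → queue [TM, XI, BN, JM, QO, DP, IZ, NB, QF, YN]
Visit TM → queue [XI, BN, JM, QO, DP, IZ, NB, QF, YN]
Visit XI → queue [BN, JM, QO, DP, IZ, NB, QF, YN]
Visit BN; enqueue HX, YD → queue [JM, QO, DP, IZ, NB, QF, YN, HX, YD]
Visit JM → queue [QO, DP, IZ, NB, QF, YN, HX, YD]
Visit QO → queue [DP, IZ, NB, QF, YN, HX, YD]
Visit DP → queue [IZ, NB, QF, YN, HX, YD]
Visit IZ → queue [NB, QF, YN, HX, YD]
Visit NB → queue [QF, YN, HX, YD]
Visit QF → queue [YN, HX, YD]
Visit YN → queue [HX, YD]
Visit HX → queue [YD]
Visit YD → queue []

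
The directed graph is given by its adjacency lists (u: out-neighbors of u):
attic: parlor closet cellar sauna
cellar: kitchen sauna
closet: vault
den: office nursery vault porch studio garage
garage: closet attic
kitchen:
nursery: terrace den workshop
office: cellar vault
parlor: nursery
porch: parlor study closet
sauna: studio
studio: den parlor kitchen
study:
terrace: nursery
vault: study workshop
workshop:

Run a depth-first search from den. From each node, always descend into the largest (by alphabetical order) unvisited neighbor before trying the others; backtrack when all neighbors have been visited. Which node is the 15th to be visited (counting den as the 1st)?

Visit den
den → vault
vault → workshop
vault → study
den → studio
studio → parlor
parlor → nursery
nursery → terrace
studio → kitchen
den → porch
porch → closet
den → office
office → cellar
cellar → sauna
den → garage
garage → attic

Visit order: den, vault, workshop, study, studio, parlor, nursery, terrace, kitchen, porch, closet, office, cellar, sauna, garage, attic

garage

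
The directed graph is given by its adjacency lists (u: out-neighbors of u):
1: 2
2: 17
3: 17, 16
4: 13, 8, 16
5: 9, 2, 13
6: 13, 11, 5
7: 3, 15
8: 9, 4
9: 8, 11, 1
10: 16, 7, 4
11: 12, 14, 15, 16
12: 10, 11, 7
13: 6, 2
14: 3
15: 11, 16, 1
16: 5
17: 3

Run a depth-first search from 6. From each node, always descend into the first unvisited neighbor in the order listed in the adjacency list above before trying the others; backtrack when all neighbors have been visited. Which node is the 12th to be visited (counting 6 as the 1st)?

12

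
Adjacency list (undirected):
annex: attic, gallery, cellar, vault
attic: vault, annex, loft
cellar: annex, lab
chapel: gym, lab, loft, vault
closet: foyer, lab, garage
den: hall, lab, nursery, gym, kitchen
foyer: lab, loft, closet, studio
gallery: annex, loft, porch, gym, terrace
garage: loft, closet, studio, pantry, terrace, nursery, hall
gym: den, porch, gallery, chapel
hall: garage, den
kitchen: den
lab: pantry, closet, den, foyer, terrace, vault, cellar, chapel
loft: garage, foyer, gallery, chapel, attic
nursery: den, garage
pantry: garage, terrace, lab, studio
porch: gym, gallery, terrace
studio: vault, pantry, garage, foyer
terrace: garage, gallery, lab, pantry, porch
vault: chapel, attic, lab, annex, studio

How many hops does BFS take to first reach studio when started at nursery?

Level 0: nursery
Level 1: den, garage
Level 2: closet, gym, hall, kitchen, lab, loft, pantry, studio, terrace
Level 3: attic, cellar, chapel, foyer, gallery, porch, vault
Level 4: annex
studio first appears at level 2.

2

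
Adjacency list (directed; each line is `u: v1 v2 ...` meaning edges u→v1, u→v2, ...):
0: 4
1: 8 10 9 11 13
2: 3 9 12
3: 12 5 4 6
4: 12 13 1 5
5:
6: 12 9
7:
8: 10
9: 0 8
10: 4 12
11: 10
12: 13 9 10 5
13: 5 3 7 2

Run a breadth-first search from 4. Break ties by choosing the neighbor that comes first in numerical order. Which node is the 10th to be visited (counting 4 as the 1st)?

2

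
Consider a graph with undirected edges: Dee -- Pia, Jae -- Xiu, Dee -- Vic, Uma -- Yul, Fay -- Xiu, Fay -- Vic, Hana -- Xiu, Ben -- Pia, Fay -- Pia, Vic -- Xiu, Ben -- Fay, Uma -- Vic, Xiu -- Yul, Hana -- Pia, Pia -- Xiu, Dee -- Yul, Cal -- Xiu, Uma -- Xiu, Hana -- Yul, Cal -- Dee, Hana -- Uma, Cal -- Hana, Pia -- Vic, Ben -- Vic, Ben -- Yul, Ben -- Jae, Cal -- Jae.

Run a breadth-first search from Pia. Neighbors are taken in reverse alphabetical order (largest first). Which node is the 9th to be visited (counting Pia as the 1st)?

Visit Pia; enqueue Xiu, Vic, Hana, Fay, Dee, Ben → queue [Xiu, Vic, Hana, Fay, Dee, Ben]
Visit Xiu; enqueue Yul, Uma, Jae, Cal → queue [Vic, Hana, Fay, Dee, Ben, Yul, Uma, Jae, Cal]
Visit Vic → queue [Hana, Fay, Dee, Ben, Yul, Uma, Jae, Cal]
Visit Hana → queue [Fay, Dee, Ben, Yul, Uma, Jae, Cal]
Visit Fay → queue [Dee, Ben, Yul, Uma, Jae, Cal]
Visit Dee → queue [Ben, Yul, Uma, Jae, Cal]
Visit Ben → queue [Yul, Uma, Jae, Cal]
Visit Yul → queue [Uma, Jae, Cal]
Visit Uma → queue [Jae, Cal]
Visit Jae → queue [Cal]
Visit Cal → queue []

Visit order: Pia, Xiu, Vic, Hana, Fay, Dee, Ben, Yul, Uma, Jae, Cal

Uma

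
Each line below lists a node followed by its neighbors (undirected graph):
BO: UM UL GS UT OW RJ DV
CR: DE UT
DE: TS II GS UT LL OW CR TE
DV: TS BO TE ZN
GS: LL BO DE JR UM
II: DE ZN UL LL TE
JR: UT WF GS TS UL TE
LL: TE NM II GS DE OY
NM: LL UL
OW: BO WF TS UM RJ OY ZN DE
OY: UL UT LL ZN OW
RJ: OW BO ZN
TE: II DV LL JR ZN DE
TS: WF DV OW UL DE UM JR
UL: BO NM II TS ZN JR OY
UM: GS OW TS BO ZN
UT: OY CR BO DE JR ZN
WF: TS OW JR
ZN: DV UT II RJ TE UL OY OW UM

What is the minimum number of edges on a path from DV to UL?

2

Level 0: DV
Level 1: BO, TE, TS, ZN
Level 2: DE, GS, II, JR, LL, OW, OY, RJ, UL, UM, UT, WF
Level 3: CR, NM
UL first appears at level 2.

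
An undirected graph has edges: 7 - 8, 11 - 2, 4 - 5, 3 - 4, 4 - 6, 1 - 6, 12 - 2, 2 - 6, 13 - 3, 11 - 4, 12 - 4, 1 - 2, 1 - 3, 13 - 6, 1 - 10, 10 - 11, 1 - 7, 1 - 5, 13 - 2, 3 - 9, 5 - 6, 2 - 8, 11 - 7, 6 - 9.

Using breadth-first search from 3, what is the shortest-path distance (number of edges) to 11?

2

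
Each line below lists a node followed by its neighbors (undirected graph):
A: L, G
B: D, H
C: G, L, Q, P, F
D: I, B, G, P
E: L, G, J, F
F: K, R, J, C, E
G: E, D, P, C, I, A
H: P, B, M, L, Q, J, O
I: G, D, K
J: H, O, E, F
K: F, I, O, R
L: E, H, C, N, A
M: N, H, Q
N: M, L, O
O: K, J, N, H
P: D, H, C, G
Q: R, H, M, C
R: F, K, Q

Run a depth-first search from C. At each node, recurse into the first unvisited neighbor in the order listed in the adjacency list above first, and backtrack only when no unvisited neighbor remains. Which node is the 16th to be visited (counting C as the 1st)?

J

Visit C
C → G
G → E
E → L
L → H
H → P
P → D
D → I
I → K
K → F
F → R
R → Q
Q → M
M → N
N → O
O → J
D → B
L → A

Visit order: C, G, E, L, H, P, D, I, K, F, R, Q, M, N, O, J, B, A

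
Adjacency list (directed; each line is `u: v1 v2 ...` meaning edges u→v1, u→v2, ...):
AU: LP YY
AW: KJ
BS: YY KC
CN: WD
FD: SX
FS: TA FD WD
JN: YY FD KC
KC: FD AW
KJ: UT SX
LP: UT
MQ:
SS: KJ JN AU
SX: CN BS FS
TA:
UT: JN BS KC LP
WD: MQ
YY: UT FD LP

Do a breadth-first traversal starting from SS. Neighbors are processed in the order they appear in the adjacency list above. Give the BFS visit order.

Visit SS; enqueue KJ, JN, AU → queue [KJ, JN, AU]
Visit KJ; enqueue UT, SX → queue [JN, AU, UT, SX]
Visit JN; enqueue YY, FD, KC → queue [AU, UT, SX, YY, FD, KC]
Visit AU; enqueue LP → queue [UT, SX, YY, FD, KC, LP]
Visit UT; enqueue BS → queue [SX, YY, FD, KC, LP, BS]
Visit SX; enqueue CN, FS → queue [YY, FD, KC, LP, BS, CN, FS]
Visit YY → queue [FD, KC, LP, BS, CN, FS]
Visit FD → queue [KC, LP, BS, CN, FS]
Visit KC; enqueue AW → queue [LP, BS, CN, FS, AW]
Visit LP → queue [BS, CN, FS, AW]
Visit BS → queue [CN, FS, AW]
Visit CN; enqueue WD → queue [FS, AW, WD]
Visit FS; enqueue TA → queue [AW, WD, TA]
Visit AW → queue [WD, TA]
Visit WD; enqueue MQ → queue [TA, MQ]
Visit TA → queue [MQ]
Visit MQ → queue []

SS, KJ, JN, AU, UT, SX, YY, FD, KC, LP, BS, CN, FS, AW, WD, TA, MQ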